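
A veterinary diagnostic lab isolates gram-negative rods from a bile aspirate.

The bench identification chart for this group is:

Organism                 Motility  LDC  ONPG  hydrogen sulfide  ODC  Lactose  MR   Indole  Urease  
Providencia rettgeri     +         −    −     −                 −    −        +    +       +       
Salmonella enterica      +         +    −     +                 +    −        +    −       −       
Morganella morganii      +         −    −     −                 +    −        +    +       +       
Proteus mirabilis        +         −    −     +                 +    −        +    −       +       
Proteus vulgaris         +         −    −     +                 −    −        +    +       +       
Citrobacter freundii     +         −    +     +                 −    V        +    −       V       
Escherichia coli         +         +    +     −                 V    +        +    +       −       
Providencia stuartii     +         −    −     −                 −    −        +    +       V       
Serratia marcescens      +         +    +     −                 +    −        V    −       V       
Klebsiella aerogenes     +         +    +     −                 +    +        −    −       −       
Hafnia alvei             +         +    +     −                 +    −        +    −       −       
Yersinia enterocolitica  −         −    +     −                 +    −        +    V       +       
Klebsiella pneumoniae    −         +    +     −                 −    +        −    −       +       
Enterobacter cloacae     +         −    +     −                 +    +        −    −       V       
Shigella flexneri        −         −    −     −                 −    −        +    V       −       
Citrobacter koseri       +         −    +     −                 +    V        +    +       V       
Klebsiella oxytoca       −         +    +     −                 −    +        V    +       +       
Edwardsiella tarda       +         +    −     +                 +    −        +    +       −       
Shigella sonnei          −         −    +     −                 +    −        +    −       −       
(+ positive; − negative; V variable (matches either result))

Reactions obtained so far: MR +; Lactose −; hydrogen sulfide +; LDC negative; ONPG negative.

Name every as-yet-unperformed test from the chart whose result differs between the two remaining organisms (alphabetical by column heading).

MR +: excludes Klebsiella aerogenes, Klebsiella pneumoniae, Enterobacter cloacae — 16 left.
LDC −: excludes 6 organisms — 10 left.
Lactose −: all 10 remaining candidates are consistent.
hydrogen sulfide +: excludes 7 organisms — 3 left.
ONPG −: excludes Citrobacter freundii — 2 left.
Two candidates remain: Proteus mirabilis and Proteus vulgaris.
  Motility: + vs + — same for both, does not separate.
  ODC: Proteus mirabilis +, Proteus vulgaris − — discriminates.
  Indole: Proteus mirabilis −, Proteus vulgaris + — discriminates.
  Urease: + vs + — same for both, does not separate.

Indole, ODC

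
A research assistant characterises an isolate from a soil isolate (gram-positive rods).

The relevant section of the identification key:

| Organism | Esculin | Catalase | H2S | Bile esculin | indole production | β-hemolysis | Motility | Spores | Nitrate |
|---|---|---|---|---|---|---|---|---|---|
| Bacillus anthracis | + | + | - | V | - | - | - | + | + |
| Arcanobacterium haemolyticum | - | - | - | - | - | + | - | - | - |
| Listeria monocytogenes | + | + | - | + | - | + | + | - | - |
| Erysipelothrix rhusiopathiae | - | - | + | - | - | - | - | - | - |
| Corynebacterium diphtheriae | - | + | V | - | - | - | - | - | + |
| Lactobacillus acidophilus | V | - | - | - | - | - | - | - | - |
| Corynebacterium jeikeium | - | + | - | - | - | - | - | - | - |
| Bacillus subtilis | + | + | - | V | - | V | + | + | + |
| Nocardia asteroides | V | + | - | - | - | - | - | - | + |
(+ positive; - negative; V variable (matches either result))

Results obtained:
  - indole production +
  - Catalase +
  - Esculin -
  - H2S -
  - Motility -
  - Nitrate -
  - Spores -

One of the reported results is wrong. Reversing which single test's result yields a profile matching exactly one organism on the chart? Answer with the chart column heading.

As reported, no row in the chart matches all 7 reactions.
Reversing indole production (to -) → unique match: Corynebacterium jeikeium.
Reversing H2S → still no organism matches.
Reversing Motility → still no organism matches.
Reversing Catalase → still no organism matches.
Reversing Nitrate → still no organism matches.
Reversing Spores → still no organism matches.
Reversing Esculin → still no organism matches.

indole production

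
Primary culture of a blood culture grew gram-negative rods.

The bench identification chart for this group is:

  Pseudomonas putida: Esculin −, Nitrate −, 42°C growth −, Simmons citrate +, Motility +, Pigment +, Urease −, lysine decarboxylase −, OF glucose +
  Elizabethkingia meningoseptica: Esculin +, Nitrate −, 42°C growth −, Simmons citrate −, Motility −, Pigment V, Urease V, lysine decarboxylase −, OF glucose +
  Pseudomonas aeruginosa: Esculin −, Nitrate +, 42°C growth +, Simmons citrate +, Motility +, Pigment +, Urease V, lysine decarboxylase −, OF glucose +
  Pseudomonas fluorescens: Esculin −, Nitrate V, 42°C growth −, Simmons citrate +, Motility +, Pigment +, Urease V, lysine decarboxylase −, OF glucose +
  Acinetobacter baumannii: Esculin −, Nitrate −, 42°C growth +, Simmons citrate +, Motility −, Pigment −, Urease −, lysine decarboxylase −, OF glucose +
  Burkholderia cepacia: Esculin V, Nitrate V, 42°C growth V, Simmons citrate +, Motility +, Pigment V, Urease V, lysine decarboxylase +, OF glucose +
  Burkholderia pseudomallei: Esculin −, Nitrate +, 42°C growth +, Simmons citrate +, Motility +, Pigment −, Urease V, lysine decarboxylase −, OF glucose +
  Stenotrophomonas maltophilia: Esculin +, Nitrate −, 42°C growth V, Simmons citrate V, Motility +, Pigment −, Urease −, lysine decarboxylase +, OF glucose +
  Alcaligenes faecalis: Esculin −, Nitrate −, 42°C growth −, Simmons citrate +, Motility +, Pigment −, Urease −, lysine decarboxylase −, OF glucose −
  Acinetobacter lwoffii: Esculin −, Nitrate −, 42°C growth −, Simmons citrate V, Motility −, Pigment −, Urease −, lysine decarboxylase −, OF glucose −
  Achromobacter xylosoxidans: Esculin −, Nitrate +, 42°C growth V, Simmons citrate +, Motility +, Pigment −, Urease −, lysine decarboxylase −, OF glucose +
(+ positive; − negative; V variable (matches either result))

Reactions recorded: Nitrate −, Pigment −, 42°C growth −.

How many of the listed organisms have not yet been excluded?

5

Pigment −: excludes Pseudomonas putida, Pseudomonas aeruginosa, Pseudomonas fluorescens — 8 left.
42°C growth −: excludes Acinetobacter baumannii, Burkholderia pseudomallei — 6 left.
Nitrate −: excludes Achromobacter xylosoxidans — 5 left.
Still consistent: Acinetobacter lwoffii, Alcaligenes faecalis, Burkholderia cepacia, Elizabethkingia meningoseptica, Stenotrophomonas maltophilia.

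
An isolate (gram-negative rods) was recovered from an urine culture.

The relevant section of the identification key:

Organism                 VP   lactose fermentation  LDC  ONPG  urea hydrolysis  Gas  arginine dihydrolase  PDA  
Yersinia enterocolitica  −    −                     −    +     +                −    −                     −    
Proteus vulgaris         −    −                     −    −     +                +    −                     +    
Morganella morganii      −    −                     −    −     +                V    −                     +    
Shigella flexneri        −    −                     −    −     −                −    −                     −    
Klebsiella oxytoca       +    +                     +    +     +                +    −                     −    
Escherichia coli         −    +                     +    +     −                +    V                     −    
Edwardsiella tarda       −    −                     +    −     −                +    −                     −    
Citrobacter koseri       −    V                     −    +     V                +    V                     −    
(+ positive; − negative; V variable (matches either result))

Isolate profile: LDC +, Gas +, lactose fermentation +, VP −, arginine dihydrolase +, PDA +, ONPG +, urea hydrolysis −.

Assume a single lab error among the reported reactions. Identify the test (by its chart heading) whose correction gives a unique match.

As reported, no row in the chart matches all 8 reactions.
Reversing ONPG → still no organism matches.
Reversing urea hydrolysis → still no organism matches.
Reversing PDA (to −) → unique match: Escherichia coli.
Reversing VP → still no organism matches.
Reversing arginine dihydrolase → still no organism matches.
Reversing LDC → still no organism matches.
Reversing Gas → still no organism matches.
Reversing lactose fermentation → still no organism matches.

PDA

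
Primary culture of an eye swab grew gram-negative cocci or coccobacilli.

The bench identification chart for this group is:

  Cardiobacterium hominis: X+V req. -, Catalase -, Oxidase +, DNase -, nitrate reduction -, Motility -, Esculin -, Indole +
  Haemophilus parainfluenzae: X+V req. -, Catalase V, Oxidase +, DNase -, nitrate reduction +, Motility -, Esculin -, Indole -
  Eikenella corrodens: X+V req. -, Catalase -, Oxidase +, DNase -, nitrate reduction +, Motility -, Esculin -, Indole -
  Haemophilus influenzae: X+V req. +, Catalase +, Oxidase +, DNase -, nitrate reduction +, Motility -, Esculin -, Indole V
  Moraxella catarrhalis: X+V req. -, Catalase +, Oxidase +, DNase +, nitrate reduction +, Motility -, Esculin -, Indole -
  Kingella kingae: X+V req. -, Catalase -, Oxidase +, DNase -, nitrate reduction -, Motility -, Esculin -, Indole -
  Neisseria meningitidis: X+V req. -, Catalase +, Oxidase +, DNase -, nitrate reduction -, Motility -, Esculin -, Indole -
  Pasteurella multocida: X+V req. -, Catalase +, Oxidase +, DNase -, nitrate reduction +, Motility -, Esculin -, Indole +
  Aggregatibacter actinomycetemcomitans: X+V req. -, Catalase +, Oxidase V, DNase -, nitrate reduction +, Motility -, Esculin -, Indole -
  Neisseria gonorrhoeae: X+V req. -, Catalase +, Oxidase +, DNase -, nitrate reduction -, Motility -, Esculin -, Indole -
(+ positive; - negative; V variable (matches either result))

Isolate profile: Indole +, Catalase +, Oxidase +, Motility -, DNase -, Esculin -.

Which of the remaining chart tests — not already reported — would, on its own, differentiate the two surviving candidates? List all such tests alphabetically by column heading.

X+V req.

DNase -: excludes Moraxella catarrhalis — 9 left.
Esculin -: all 9 remaining candidates are consistent.
Motility -: all 9 remaining candidates are consistent.
Catalase +: excludes Cardiobacterium hominis, Eikenella corrodens, Kingella kingae — 6 left.
Oxidase +: all 6 remaining candidates are consistent.
Indole +: excludes Haemophilus parainfluenzae, Neisseria meningitidis, Aggregatibacter actinomycetemcomitans, Neisseria gonorrhoeae — 2 left.
Two candidates remain: Haemophilus influenzae and Pasteurella multocida.
  X+V req.: Haemophilus influenzae +, Pasteurella multocida - — discriminates.
  nitrate reduction: + vs + — same for both, does not separate.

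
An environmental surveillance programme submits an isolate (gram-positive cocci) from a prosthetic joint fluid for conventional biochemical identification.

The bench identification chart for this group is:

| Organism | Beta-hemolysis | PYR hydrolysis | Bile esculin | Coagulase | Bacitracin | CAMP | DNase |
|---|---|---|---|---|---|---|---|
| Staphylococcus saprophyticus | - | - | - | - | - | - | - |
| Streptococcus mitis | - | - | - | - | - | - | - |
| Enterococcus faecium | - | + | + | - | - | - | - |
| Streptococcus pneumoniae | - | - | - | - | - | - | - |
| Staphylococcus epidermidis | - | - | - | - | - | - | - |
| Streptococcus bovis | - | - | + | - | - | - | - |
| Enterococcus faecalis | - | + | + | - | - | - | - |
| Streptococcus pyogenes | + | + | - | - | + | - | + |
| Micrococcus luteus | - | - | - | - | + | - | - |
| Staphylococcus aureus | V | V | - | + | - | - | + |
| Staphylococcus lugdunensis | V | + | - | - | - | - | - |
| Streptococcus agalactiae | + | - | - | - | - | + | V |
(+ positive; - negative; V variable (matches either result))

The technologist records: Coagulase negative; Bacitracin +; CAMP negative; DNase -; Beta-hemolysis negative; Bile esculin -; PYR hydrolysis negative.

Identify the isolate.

Micrococcus luteus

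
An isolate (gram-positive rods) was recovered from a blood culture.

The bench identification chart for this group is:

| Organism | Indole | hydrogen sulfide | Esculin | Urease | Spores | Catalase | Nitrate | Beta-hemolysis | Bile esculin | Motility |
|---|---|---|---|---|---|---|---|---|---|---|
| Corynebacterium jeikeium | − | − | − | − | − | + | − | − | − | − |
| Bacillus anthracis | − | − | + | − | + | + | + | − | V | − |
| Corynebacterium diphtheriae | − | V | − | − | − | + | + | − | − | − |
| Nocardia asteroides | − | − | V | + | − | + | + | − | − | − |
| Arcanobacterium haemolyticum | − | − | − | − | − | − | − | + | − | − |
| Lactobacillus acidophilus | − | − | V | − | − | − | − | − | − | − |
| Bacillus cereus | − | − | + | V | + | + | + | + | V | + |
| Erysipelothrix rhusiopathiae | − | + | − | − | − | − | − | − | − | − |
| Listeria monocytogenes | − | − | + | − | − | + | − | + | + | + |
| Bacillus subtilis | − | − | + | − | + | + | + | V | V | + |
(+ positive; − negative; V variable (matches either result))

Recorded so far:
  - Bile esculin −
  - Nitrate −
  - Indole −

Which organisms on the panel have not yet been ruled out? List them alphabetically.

Bile esculin −: excludes Listeria monocytogenes — 9 left.
Nitrate −: excludes 5 organisms — 4 left.
Indole −: all 4 remaining candidates are consistent.

Arcanobacterium haemolyticum, Corynebacterium jeikeium, Erysipelothrix rhusiopathiae, Lactobacillus acidophilus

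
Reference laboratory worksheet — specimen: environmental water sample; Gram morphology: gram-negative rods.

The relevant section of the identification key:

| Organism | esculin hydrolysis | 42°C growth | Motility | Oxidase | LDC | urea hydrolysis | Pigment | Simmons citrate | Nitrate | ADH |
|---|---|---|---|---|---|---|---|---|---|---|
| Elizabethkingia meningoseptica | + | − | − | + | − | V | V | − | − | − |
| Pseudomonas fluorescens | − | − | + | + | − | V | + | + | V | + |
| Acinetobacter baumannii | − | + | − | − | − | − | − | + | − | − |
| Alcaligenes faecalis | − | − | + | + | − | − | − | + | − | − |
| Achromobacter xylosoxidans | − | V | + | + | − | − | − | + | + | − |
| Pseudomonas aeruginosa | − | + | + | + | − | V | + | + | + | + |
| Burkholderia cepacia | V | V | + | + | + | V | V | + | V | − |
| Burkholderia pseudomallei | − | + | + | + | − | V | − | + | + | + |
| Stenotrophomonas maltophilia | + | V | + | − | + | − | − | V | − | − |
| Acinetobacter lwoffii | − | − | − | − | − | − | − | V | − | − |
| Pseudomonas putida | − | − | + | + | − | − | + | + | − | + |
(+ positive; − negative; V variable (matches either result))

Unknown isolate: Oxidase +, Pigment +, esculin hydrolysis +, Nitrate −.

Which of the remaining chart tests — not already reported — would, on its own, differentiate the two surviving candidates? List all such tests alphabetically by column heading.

LDC, Motility, Simmons citrate

Oxidase +: excludes Acinetobacter baumannii, Stenotrophomonas maltophilia, Acinetobacter lwoffii — 8 left.
Nitrate −: excludes Achromobacter xylosoxidans, Pseudomonas aeruginosa, Burkholderia pseudomallei — 5 left.
Pigment +: excludes Alcaligenes faecalis — 4 left.
esculin hydrolysis +: excludes Pseudomonas fluorescens, Pseudomonas putida — 2 left.
Two candidates remain: Burkholderia cepacia and Elizabethkingia meningoseptica.
  42°C growth: V vs − — variable for at least one, does not separate.
  Motility: Burkholderia cepacia +, Elizabethkingia meningoseptica − — discriminates.
  LDC: Burkholderia cepacia +, Elizabethkingia meningoseptica − — discriminates.
  urea hydrolysis: V vs V — variable for at least one, does not separate.
  Simmons citrate: Burkholderia cepacia +, Elizabethkingia meningoseptica − — discriminates.
  ADH: − vs − — same for both, does not separate.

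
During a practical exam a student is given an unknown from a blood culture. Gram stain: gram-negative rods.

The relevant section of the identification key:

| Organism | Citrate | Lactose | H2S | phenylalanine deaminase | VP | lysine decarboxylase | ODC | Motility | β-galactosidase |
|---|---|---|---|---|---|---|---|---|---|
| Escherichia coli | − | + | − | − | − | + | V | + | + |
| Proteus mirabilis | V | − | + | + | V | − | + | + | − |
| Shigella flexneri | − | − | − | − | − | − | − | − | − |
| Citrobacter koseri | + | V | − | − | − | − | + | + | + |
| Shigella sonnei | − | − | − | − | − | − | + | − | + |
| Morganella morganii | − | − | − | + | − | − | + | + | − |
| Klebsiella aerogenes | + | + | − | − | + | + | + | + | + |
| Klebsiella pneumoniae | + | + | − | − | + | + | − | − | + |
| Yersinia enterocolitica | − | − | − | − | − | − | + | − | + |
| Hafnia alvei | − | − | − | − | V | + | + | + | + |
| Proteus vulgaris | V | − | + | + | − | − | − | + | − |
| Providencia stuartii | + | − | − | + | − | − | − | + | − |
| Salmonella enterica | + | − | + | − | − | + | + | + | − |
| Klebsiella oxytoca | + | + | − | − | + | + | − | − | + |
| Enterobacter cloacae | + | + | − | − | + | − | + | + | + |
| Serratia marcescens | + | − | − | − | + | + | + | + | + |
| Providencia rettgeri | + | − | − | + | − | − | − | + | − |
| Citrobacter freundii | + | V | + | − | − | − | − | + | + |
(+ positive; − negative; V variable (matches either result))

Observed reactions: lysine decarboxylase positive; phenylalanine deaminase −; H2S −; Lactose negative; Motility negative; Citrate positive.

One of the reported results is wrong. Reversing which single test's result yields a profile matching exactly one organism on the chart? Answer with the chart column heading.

Motility

As reported, no row in the chart matches all 6 reactions.
Reversing Citrate → still no organism matches.
Reversing phenylalanine deaminase → still no organism matches.
Reversing Motility (to +) → unique match: Serratia marcescens.
Reversing H2S → still no organism matches.
Reversing lysine decarboxylase → still no organism matches.
Reversing Lactose → 2 organisms match (not unique).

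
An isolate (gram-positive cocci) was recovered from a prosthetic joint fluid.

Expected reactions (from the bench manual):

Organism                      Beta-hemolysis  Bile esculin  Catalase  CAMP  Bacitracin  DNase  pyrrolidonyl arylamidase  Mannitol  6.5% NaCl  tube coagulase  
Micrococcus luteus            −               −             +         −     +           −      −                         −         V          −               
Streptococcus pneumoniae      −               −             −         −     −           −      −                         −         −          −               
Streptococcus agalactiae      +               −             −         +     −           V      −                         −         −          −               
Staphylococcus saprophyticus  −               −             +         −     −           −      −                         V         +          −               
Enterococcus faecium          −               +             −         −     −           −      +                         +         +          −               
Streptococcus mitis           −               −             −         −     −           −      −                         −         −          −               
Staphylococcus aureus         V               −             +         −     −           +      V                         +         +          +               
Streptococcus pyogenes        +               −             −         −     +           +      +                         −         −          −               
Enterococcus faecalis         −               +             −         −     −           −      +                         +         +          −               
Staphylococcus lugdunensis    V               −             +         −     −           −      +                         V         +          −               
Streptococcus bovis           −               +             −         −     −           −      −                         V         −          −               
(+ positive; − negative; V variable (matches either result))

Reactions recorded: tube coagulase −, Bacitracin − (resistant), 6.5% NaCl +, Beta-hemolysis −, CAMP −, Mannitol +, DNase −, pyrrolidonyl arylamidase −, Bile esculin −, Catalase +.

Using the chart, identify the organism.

Staphylococcus saprophyticus

6.5% NaCl +: excludes 5 organisms — 6 left.
Mannitol +: excludes Micrococcus luteus — 5 left.
Bile esculin −: excludes Enterococcus faecium, Enterococcus faecalis — 3 left.
Catalase +: all 3 remaining candidates are consistent.
Beta-hemolysis −: all 3 remaining candidates are consistent.
pyrrolidonyl arylamidase −: excludes Staphylococcus lugdunensis — 2 left.
Bacitracin −: all 2 remaining candidates are consistent.
DNase −: excludes Staphylococcus aureus — 1 left.
tube coagulase −: the one remaining candidate is consistent.
CAMP −: the one remaining candidate is consistent.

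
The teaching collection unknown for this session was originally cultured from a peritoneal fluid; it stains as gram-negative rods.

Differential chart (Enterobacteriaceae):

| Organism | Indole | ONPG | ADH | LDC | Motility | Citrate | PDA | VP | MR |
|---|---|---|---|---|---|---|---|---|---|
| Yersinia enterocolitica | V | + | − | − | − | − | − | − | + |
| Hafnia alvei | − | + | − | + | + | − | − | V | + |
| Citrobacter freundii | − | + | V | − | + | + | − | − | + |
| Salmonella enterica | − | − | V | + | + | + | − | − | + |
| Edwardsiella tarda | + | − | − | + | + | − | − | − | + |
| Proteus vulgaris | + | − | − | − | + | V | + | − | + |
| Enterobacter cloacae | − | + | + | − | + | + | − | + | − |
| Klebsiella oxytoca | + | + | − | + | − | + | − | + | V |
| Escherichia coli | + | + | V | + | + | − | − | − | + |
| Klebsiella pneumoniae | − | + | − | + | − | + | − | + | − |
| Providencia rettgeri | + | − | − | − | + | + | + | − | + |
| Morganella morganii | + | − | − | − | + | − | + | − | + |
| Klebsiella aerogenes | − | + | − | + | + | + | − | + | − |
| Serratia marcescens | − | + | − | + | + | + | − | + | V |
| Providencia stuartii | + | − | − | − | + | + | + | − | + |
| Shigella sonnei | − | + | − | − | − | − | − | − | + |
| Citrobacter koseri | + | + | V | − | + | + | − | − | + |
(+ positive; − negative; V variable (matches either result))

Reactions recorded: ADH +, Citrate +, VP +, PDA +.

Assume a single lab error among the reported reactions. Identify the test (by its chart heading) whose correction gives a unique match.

PDA

As reported, no row in the chart matches all 4 reactions.
Reversing PDA (to −) → unique match: Enterobacter cloacae.
Reversing ADH → still no organism matches.
Reversing Citrate → still no organism matches.
Reversing VP → still no organism matches.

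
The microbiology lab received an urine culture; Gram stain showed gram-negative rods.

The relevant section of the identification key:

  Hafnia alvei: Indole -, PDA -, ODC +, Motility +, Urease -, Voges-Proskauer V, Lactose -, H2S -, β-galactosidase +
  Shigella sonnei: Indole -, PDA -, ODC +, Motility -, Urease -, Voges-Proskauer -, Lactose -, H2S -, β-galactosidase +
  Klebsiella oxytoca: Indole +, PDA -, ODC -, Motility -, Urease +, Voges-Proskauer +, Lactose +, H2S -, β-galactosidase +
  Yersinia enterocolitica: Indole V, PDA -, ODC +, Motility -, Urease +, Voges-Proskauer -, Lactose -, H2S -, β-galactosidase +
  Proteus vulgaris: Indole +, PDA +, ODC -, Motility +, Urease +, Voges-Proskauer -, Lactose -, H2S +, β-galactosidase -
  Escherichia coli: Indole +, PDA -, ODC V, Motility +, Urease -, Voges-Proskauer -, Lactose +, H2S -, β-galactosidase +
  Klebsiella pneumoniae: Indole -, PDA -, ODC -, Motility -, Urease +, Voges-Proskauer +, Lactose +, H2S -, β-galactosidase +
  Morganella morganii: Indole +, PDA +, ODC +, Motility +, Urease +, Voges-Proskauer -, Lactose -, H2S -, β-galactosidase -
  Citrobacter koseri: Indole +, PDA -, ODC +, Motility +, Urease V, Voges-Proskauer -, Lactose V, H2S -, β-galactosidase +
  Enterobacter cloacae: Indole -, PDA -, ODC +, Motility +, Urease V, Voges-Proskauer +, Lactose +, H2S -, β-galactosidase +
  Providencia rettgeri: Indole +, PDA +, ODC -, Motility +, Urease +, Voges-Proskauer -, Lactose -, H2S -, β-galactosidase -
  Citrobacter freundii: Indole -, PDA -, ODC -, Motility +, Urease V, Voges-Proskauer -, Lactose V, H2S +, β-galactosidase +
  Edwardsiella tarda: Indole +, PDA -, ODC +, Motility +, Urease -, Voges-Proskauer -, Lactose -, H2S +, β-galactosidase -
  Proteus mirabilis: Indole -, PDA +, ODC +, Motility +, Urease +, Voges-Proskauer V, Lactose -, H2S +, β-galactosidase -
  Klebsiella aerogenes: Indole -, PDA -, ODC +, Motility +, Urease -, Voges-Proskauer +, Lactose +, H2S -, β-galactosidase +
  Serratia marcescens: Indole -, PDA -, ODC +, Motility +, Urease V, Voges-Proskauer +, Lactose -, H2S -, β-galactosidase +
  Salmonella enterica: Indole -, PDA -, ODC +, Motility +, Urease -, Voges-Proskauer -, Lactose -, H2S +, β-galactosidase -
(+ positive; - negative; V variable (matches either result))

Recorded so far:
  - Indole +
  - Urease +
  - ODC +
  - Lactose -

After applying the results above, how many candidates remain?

3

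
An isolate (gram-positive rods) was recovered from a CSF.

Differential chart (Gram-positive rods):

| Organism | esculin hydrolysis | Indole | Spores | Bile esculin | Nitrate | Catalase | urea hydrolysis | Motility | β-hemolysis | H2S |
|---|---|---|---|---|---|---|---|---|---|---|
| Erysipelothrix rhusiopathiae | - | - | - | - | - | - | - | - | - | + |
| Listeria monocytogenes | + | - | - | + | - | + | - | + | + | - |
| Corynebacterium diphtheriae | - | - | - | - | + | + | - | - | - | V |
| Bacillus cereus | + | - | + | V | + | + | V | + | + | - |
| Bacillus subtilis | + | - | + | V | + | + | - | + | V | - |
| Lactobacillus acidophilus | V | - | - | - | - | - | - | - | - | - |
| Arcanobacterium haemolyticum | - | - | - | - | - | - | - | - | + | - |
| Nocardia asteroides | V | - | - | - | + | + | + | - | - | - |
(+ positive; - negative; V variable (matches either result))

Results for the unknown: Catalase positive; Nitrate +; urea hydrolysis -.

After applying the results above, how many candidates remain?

urea hydrolysis -: excludes Nocardia asteroides — 7 left.
Nitrate +: excludes Erysipelothrix rhusiopathiae, Listeria monocytogenes, Lactobacillus acidophilus, Arcanobacterium haemolyticum — 3 left.
Catalase +: all 3 remaining candidates are consistent.
Still consistent: Bacillus cereus, Bacillus subtilis, Corynebacterium diphtheriae.

3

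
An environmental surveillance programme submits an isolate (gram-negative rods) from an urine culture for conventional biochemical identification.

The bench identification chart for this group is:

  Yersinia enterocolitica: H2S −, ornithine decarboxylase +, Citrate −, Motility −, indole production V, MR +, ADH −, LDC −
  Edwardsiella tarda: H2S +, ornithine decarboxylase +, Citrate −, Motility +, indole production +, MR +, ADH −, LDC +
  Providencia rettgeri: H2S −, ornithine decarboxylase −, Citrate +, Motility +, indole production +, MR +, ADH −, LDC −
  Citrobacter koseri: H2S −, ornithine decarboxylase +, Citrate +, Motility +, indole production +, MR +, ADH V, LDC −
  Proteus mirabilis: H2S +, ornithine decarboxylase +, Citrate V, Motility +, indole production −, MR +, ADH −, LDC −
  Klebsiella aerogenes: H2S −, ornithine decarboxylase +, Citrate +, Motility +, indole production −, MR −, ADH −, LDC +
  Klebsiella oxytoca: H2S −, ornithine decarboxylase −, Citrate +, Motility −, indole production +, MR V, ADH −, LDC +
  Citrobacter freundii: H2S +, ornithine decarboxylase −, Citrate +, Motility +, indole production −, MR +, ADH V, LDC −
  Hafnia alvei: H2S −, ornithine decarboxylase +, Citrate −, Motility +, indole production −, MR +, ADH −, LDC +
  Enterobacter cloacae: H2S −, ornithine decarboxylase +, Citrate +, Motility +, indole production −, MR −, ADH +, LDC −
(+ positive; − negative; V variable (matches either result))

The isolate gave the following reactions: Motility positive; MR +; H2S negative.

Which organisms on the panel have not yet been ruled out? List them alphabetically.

Citrobacter koseri, Hafnia alvei, Providencia rettgeri

Motility +: excludes Yersinia enterocolitica, Klebsiella oxytoca — 8 left.
H2S −: excludes Edwardsiella tarda, Proteus mirabilis, Citrobacter freundii — 5 left.
MR +: excludes Klebsiella aerogenes, Enterobacter cloacae — 3 left.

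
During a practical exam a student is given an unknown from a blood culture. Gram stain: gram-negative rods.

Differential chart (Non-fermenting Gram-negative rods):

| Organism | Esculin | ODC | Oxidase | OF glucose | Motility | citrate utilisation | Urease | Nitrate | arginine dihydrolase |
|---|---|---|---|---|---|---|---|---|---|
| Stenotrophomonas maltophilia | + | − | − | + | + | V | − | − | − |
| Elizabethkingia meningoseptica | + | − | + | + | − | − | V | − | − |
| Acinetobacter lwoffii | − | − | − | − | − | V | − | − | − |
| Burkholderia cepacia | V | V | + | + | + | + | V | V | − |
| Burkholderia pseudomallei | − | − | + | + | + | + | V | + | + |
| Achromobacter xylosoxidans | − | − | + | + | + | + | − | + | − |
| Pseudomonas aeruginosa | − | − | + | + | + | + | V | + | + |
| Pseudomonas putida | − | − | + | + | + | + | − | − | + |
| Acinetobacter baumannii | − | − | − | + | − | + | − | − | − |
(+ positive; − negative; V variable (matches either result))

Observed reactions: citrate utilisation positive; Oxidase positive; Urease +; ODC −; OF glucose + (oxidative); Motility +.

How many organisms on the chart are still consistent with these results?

citrate utilisation +: excludes Elizabethkingia meningoseptica — 8 left.
Oxidase +: excludes Stenotrophomonas maltophilia, Acinetobacter lwoffii, Acinetobacter baumannii — 5 left.
ODC −: all 5 remaining candidates are consistent.
OF glucose +: all 5 remaining candidates are consistent.
Motility +: all 5 remaining candidates are consistent.
Urease +: excludes Achromobacter xylosoxidans, Pseudomonas putida — 3 left.
Still consistent: Burkholderia cepacia, Burkholderia pseudomallei, Pseudomonas aeruginosa.

3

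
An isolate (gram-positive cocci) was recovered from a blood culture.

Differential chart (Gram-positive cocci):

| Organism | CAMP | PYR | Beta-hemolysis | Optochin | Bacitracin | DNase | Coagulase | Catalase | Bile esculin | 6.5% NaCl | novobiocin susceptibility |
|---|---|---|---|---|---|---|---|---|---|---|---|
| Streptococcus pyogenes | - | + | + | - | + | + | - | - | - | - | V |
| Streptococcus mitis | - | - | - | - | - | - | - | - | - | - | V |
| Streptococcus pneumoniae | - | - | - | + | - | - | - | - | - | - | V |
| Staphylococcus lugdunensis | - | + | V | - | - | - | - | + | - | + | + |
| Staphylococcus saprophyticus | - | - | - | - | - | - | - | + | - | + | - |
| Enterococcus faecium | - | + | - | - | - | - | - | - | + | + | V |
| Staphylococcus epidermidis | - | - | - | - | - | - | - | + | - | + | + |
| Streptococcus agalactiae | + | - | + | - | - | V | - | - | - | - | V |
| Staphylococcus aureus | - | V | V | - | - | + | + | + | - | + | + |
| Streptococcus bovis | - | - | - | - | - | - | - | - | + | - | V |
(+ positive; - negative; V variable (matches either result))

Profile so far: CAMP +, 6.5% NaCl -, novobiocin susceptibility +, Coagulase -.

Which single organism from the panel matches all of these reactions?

6.5% NaCl -: excludes 5 organisms — 5 left.
novobiocin susceptibility +: all 5 remaining candidates are consistent.
CAMP +: excludes Streptococcus pyogenes, Streptococcus mitis, Streptococcus pneumoniae, Streptococcus bovis — 1 left.
Coagulase -: the one remaining candidate is consistent.

Streptococcus agalactiae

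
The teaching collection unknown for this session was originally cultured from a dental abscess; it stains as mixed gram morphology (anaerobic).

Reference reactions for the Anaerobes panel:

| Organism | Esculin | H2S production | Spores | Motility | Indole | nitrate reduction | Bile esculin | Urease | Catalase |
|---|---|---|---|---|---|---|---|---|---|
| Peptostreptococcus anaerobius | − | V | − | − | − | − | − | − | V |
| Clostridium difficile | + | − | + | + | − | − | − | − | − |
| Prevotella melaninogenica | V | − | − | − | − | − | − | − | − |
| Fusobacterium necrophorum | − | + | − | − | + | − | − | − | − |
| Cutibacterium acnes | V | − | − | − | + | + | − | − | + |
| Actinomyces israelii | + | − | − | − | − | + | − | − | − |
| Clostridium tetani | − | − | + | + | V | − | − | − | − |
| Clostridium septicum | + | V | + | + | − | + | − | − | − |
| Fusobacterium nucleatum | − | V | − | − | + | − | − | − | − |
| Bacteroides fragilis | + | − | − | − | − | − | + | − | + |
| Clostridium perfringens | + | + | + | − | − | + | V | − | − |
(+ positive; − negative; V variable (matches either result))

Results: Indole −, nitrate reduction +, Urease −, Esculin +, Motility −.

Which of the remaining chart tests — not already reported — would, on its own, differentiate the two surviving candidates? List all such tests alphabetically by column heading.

H2S production, Spores

Urease −: all 11 remaining candidates are consistent.
nitrate reduction +: excludes 7 organisms — 4 left.
Esculin +: all 4 remaining candidates are consistent.
Motility −: excludes Clostridium septicum — 3 left.
Indole −: excludes Cutibacterium acnes — 2 left.
Two candidates remain: Actinomyces israelii and Clostridium perfringens.
  H2S production: Actinomyces israelii −, Clostridium perfringens + — discriminates.
  Spores: Actinomyces israelii −, Clostridium perfringens + — discriminates.
  Bile esculin: − vs V — variable for at least one, does not separate.
  Catalase: − vs − — same for both, does not separate.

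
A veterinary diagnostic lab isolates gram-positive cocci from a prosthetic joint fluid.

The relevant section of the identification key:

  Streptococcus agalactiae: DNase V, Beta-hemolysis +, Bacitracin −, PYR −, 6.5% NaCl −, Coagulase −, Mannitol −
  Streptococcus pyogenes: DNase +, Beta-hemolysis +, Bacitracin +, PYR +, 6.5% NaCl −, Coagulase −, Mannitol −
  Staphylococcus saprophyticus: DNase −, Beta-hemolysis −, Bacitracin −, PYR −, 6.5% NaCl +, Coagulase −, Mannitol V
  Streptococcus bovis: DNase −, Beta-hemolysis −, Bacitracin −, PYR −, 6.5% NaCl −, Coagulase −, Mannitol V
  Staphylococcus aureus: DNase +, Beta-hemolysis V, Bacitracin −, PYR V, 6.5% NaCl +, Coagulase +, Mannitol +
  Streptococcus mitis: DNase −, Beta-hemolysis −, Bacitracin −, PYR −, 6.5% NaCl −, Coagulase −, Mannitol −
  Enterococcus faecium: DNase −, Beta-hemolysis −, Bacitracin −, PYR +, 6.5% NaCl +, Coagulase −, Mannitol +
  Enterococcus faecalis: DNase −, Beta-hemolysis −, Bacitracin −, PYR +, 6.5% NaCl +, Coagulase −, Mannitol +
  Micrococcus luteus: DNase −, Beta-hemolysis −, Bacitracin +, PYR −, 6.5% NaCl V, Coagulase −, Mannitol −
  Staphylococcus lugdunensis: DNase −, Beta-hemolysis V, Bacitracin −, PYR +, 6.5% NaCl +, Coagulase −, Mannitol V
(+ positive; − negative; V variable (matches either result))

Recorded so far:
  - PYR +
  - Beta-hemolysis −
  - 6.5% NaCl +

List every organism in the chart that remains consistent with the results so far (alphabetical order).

Beta-hemolysis −: excludes Streptococcus agalactiae, Streptococcus pyogenes — 8 left.
PYR +: excludes Staphylococcus saprophyticus, Streptococcus bovis, Streptococcus mitis, Micrococcus luteus — 4 left.
6.5% NaCl +: all 4 remaining candidates are consistent.

Enterococcus faecalis, Enterococcus faecium, Staphylococcus aureus, Staphylococcus lugdunensis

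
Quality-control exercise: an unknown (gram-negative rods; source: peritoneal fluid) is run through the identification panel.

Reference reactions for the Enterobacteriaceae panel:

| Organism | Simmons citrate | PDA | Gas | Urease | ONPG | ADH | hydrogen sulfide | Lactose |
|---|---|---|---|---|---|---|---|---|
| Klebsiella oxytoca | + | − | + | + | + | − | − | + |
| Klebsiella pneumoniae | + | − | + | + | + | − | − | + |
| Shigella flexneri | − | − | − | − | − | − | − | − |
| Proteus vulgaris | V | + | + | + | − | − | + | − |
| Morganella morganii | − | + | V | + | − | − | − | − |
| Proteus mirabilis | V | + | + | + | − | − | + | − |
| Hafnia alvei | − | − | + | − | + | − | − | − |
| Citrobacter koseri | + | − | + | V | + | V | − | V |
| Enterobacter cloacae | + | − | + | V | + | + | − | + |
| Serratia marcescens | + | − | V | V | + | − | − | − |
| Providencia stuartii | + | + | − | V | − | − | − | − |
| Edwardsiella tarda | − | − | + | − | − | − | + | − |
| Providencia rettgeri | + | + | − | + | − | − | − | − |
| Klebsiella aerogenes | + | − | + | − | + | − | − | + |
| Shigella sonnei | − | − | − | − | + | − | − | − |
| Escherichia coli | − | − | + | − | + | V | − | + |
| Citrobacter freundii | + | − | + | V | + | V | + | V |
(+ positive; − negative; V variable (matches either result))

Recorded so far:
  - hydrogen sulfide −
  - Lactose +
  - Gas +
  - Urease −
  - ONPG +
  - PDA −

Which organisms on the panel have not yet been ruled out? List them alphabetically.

Gas +: excludes Shigella flexneri, Providencia stuartii, Providencia rettgeri, Shigella sonnei — 13 left.
PDA −: excludes Proteus vulgaris, Morganella morganii, Proteus mirabilis — 10 left.
hydrogen sulfide −: excludes Edwardsiella tarda, Citrobacter freundii — 8 left.
ONPG +: all 8 remaining candidates are consistent.
Lactose +: excludes Hafnia alvei, Serratia marcescens — 6 left.
Urease −: excludes Klebsiella oxytoca, Klebsiella pneumoniae — 4 left.

Citrobacter koseri, Enterobacter cloacae, Escherichia coli, Klebsiella aerogenes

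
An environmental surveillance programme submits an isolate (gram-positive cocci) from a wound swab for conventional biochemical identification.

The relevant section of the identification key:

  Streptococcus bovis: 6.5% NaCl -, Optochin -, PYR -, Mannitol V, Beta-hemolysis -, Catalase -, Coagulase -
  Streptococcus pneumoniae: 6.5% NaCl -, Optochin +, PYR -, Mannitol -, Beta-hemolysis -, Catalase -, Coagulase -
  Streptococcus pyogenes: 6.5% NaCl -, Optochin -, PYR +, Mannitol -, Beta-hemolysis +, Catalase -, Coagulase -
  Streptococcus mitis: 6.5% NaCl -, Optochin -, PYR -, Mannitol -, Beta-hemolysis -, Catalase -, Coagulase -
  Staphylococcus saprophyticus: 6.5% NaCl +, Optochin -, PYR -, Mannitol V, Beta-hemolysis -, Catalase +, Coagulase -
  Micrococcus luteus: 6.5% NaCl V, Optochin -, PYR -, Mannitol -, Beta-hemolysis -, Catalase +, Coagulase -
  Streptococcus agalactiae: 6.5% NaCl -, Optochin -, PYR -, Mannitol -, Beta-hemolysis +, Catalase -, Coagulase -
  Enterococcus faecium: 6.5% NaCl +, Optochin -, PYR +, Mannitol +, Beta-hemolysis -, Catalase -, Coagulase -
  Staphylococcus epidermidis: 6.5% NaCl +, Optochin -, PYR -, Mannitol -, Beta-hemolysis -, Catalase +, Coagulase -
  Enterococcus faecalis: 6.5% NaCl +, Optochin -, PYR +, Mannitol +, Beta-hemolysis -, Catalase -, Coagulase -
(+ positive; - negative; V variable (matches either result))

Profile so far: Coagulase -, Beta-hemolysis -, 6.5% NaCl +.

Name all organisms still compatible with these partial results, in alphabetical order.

6.5% NaCl +: excludes 5 organisms — 5 left.
Beta-hemolysis -: all 5 remaining candidates are consistent.
Coagulase -: all 5 remaining candidates are consistent.

Enterococcus faecalis, Enterococcus faecium, Micrococcus luteus, Staphylococcus epidermidis, Staphylococcus saprophyticus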